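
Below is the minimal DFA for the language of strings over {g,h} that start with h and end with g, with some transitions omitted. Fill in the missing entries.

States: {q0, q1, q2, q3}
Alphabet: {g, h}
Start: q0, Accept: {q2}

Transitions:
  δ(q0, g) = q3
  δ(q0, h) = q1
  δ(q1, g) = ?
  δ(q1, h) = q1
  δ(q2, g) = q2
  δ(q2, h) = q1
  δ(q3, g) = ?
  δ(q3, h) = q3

From the language and accept set, identify what each state tracks — q0: no input read; q1: started with h, last symbol h; q2: started with h, last symbol g; q3: started with g (dead).
Each missing δ(q, a) is the state matching the new tracked value after reading a.
δ(q1, g) = q2; δ(q3, g) = q3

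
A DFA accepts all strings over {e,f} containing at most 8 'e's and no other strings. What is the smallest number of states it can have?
By Myhill–Nerode, count the distinguishable equivalence classes: 10 classes — having seen 0, 1, …, 8, or >8 copies of 'e'; counts 0 through 8 are accepting and >8 is dead.
10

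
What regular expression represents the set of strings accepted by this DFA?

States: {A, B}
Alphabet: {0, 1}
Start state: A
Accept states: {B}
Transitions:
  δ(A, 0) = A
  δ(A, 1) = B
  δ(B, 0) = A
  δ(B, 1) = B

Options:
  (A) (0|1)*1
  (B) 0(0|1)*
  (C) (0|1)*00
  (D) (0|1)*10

Check each option against the DFA on short strings; one disagreement eliminates an option:
  (A) (0|1)*1: agrees with the DFA on every string of length ≤ 6
  (B) 0(0|1)*: on '0' the DFA goes A → A and rejects (A ∉ Accept), but the regex matches it → eliminate
  (C) (0|1)*00: on '1' the DFA goes A → B and accepts (B ∈ Accept), but the regex does not match it → eliminate
  (D) (0|1)*10: on '1' the DFA goes A → B and accepts (B ∈ Accept), but the regex does not match it → eliminate
Only (A) is consistent with the DFA.
(A) (0|1)*1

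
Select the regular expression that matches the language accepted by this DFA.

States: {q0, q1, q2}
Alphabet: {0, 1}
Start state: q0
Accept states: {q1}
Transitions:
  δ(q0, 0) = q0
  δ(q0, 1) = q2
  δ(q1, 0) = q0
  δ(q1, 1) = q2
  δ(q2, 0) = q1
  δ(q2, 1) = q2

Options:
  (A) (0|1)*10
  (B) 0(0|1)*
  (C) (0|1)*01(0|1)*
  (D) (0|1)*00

Check each option against the DFA on short strings; one disagreement eliminates an option:
  (A) (0|1)*10: agrees with the DFA on every string of length ≤ 6
  (B) 0(0|1)*: on '0' the DFA goes q0 → q0 and rejects (q0 ∉ Accept), but the regex matches it → eliminate
  (C) (0|1)*01(0|1)*: on '01' the DFA goes q0 → q0 → q2 and rejects (q2 ∉ Accept), but the regex matches it → eliminate
  (D) (0|1)*00: on '00' the DFA goes q0 → q0 → q0 and rejects (q0 ∉ Accept), but the regex matches it → eliminate
Only (A) is consistent with the DFA.
(A) (0|1)*10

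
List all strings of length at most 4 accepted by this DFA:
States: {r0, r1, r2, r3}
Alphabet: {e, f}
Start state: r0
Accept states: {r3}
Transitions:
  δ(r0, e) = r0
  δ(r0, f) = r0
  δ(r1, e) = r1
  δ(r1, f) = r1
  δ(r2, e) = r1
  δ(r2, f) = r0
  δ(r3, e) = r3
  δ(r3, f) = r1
None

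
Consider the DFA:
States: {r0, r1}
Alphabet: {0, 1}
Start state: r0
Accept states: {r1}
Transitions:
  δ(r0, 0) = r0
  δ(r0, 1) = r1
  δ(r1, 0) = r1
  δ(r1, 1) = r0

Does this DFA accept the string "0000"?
Processing string "0000":
  r0 --0--> r0
  r0 --0--> r0
  r0 --0--> r0
  r0 --0--> r0
Final state: r0
Accept states: {r1}
No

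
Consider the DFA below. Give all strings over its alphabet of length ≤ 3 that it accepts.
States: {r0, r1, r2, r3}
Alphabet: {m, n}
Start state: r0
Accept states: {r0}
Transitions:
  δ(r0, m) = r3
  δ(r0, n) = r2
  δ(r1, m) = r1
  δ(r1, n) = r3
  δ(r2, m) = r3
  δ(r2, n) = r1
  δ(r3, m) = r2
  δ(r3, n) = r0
ε, mn, nmn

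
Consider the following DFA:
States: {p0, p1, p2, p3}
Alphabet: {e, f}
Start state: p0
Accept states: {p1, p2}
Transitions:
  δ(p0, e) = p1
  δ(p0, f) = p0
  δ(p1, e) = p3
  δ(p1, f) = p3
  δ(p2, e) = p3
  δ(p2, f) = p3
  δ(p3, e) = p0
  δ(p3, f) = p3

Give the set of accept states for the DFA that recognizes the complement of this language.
Complement accept states = All states \ Original accept states
= {p0, p1, p2, p3} \ {p1, p2}
{p0, p3}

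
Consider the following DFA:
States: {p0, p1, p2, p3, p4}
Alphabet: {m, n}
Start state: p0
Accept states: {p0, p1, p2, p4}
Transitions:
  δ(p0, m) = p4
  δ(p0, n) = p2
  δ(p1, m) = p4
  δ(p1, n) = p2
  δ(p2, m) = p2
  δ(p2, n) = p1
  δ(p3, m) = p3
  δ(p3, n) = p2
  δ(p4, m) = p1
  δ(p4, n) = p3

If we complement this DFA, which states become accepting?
Complement accept states = All states \ Original accept states
= {p0, p1, p2, p3, p4} \ {p0, p1, p2, p4}
{p3}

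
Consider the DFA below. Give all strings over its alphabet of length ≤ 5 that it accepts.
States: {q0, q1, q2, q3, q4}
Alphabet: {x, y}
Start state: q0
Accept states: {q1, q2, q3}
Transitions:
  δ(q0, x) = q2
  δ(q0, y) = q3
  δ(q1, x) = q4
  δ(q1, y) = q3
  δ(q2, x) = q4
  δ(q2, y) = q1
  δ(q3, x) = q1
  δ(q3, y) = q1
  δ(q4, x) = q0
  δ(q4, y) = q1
x, y, xy, yx, yy, xxy, xyy, yxy, yyy, xxxx, xxxy, xxyy, xyxy, xyyx, xyyy, yxxy, yxyx, yxyy, yyxy, yyyx, yyyy, xxxxy, xxxyx, xxxyy, xxyxy, xxyyx, xxyyy, xyxxx, xyxxy, xyxyy, xyyxy, xyyyy, yxxxx, yxxxy, yxxyy, yxyxy, yxyyy, yyxxx, yyxxy, yyxyy, yyyxy, yyyyy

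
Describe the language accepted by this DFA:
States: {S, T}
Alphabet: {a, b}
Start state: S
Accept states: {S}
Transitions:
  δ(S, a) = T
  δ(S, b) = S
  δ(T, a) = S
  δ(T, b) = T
Testing a few strings:
  'a' → reject
  'b' → accept
  'bb' → accept
  'bab' → reject
State roles: S=even number of a's so far; T=odd number of a's so far
All strings over {a,b} with an even number of a's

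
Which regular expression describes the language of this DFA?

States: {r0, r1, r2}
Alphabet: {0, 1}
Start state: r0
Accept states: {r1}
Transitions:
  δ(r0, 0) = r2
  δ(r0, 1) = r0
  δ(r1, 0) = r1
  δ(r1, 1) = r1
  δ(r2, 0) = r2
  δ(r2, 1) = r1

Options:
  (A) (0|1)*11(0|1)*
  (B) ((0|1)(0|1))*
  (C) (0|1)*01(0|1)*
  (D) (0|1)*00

Check each option against the DFA on short strings; one disagreement eliminates an option:
  (A) (0|1)*11(0|1)*: on '01' the DFA goes r0 → r2 → r1 and accepts (r1 ∈ Accept), but the regex does not match it → eliminate
  (B) ((0|1)(0|1))*: on ε the DFA stays in r0 and rejects (r0 ∉ Accept), but the regex matches it → eliminate
  (C) (0|1)*01(0|1)*: agrees with the DFA on every string of length ≤ 6
  (D) (0|1)*00: on '00' the DFA goes r0 → r2 → r2 and rejects (r2 ∉ Accept), but the regex matches it → eliminate
Only (C) is consistent with the DFA.
(C) (0|1)*01(0|1)*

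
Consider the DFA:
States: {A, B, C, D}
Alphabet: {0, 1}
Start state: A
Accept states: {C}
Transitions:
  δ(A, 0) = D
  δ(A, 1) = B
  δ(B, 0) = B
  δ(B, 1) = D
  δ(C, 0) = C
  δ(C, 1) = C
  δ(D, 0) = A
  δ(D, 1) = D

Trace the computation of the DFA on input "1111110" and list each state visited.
read '1': A → B
  read '1': B → D
  read '1': D → D
  read '1': D → D
  read '1': D → D
  read '1': D → D
  read '0': D → A
A -> B -> D -> D -> D -> D -> D -> A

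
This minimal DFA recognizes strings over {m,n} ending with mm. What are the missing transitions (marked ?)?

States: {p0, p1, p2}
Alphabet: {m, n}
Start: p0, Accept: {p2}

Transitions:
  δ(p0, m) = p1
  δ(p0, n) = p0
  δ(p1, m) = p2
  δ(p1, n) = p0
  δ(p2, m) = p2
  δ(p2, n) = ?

From the language and accept set, identify what each state tracks — p0: last symbol not m; p1: one trailing m; p2: two trailing m's.
Each missing δ(q, a) is the state matching the new tracked value after reading a.
δ(p2, n) = p0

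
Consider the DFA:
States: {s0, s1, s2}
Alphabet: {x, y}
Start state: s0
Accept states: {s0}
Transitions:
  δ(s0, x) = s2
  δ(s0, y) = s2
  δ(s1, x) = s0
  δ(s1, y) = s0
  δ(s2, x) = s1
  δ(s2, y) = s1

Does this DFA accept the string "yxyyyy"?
Processing string "yxyyyy":
  s0 --y--> s2
  s2 --x--> s1
  s1 --y--> s0
  s0 --y--> s2
  s2 --y--> s1
  s1 --y--> s0
Final state: s0
Accept states: {s0}
Yes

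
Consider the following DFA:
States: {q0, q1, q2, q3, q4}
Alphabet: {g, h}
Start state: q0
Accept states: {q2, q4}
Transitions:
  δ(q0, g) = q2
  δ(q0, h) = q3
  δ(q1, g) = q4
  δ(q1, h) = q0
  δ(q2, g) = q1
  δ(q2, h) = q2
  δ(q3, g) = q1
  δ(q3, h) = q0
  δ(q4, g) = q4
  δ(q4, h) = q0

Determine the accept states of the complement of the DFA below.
Complement accept states = All states \ Original accept states
= {q0, q1, q2, q3, q4} \ {q2, q4}
{q0, q1, q3}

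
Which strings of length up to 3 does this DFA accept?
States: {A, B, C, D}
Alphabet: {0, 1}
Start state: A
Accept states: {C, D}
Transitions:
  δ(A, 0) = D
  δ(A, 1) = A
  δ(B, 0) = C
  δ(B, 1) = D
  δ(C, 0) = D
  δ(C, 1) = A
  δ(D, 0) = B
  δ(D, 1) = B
0, 10, 000, 001, 010, 011, 110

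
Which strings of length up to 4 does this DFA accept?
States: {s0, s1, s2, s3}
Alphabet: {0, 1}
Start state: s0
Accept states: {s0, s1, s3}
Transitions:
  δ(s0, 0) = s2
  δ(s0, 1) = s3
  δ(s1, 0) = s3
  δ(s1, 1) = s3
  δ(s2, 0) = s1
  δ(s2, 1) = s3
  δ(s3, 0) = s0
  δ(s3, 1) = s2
ε, 1, 00, 01, 10, 000, 001, 010, 101, 110, 111, 0000, 0010, 0101, 0110, 0111, 1000, 1001, 1010, 1100, 1101, 1110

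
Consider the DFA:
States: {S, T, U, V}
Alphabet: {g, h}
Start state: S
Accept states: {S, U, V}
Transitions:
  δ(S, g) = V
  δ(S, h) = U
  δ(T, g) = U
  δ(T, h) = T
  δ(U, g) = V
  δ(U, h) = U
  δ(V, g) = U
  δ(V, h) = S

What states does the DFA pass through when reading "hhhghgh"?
read 'h': S → U
  read 'h': U → U
  read 'h': U → U
  read 'g': U → V
  read 'h': V → S
  read 'g': S → V
  read 'h': V → S
S -> U -> U -> U -> V -> S -> V -> S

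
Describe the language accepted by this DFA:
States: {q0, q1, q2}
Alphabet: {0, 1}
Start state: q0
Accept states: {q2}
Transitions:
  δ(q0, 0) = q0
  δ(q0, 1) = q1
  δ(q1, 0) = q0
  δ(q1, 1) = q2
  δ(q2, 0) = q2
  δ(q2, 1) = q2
Testing a few strings:
  '0' → reject
  '0010' → reject
  '010' → reject
  '11' → accept
State roles: q0=no progress toward 11; q1=one trailing 1; q2=substring 11 seen
All binary strings containing the substring 11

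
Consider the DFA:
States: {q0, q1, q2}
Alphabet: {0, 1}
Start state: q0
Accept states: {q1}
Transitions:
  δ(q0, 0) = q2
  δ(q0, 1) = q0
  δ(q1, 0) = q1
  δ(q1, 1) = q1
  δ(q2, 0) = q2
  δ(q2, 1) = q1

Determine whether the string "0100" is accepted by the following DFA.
Processing string "0100":
  q0 --0--> q2
  q2 --1--> q1
  q1 --0--> q1
  q1 --0--> q1
Final state: q1
Accept states: {q1}
Yes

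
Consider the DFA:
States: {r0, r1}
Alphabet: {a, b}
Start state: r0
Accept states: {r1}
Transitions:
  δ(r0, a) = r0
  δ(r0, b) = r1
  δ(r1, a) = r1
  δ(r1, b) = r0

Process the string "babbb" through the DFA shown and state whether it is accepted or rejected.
Processing string "babbb":
  r0 --b--> r1
  r1 --a--> r1
  r1 --b--> r0
  r0 --b--> r1
  r1 --b--> r0
Final state: r0
Accept states: {r1}
No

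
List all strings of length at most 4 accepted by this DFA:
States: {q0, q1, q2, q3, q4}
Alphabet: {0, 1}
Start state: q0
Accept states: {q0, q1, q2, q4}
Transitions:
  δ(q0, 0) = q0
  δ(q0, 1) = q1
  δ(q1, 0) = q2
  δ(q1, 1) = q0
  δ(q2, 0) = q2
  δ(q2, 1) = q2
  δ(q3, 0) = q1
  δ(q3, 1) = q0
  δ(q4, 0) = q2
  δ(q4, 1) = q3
ε, 0, 1, 00, 01, 10, 11, 000, 001, 010, 011, 100, 101, 110, 111, 0000, 0001, 0010, 0011, 0100, 0101, 0110, 0111, 1000, 1001, 1010, 1011, 1100, 1101, 1110, 1111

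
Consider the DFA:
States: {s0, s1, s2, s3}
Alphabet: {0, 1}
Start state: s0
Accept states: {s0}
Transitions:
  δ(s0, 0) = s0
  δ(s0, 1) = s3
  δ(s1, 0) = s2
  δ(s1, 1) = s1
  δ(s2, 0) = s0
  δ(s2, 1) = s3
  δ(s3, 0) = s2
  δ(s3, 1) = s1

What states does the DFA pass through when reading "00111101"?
read '0': s0 → s0
  read '0': s0 → s0
  read '1': s0 → s3
  read '1': s3 → s1
  read '1': s1 → s1
  read '1': s1 → s1
  read '0': s1 → s2
  read '1': s2 → s3
s0 -> s0 -> s0 -> s3 -> s1 -> s1 -> s1 -> s2 -> s3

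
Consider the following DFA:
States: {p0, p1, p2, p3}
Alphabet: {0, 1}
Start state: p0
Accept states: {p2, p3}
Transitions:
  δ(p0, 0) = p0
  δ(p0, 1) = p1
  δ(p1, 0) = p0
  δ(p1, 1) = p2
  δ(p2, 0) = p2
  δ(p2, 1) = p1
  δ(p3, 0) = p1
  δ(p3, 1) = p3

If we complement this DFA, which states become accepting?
Complement accept states = All states \ Original accept states
= {p0, p1, p2, p3} \ {p2, p3}
{p0, p1}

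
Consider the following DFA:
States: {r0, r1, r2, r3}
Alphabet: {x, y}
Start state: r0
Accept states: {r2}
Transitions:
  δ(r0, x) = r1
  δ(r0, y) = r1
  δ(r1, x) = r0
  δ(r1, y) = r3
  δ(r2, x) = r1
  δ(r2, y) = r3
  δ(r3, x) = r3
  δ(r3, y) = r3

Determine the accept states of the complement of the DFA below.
Complement accept states = All states \ Original accept states
= {r0, r1, r2, r3} \ {r2}
{r0, r1, r3}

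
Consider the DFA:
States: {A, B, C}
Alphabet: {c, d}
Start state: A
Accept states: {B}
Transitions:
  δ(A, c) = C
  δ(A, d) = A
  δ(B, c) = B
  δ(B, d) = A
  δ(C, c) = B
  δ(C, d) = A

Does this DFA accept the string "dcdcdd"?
Processing string "dcdcdd":
  A --d--> A
  A --c--> C
  C --d--> A
  A --c--> C
  C --d--> A
  A --d--> A
Final state: A
Accept states: {B}
No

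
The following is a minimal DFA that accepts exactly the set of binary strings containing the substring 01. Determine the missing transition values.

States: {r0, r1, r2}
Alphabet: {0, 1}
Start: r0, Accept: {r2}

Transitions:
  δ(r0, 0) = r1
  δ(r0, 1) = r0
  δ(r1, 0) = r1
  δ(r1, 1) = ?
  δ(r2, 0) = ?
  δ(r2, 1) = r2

From the language and accept set, identify what each state tracks — r0: no 0 seen yet; r1: seen a 0, waiting for 1; r2: substring 01 seen.
Each missing δ(q, a) is the state matching the new tracked value after reading a.
δ(r1, 1) = r2; δ(r2, 0) = r2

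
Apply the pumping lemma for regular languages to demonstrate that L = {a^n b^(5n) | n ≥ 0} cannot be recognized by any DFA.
Assume L is regular with pumping length p. Idea: pumping the a-block breaks the 1:5 ratio.
Choose s = a^p b^(5p) (length 6p ≥ p). By the pumping lemma, s = xyz with |xy| ≤ p, |y| > 0, so y = a^k with k ≥ 1. Then xy²z = a^(p+k) b^(5p). For this to be in L we would need 5p = 5(p+k), i.e. 5k = 0, contradicting k ≥ 1. So xy²z ∉ L.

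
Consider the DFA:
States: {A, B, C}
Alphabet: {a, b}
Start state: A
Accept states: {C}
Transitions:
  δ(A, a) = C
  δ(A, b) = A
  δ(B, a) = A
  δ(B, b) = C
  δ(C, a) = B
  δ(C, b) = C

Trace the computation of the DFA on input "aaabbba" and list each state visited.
read 'a': A → C
  read 'a': C → B
  read 'a': B → A
  read 'b': A → A
  read 'b': A → A
  read 'b': A → A
  read 'a': A → C
A -> C -> B -> A -> A -> A -> A -> C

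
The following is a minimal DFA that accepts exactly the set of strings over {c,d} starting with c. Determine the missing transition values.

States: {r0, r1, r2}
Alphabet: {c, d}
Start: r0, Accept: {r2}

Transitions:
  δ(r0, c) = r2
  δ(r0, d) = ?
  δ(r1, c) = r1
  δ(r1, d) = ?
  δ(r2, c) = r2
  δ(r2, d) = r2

From the language and accept set, identify what each state tracks — r0: no input read; r1: started with d (dead); r2: started with c.
Each missing δ(q, a) is the state matching the new tracked value after reading a.
δ(r0, d) = r1; δ(r1, d) = r1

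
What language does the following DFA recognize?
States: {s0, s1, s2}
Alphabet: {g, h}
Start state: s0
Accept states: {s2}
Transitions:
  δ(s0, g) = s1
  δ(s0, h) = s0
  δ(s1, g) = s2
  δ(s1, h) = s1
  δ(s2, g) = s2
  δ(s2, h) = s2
Testing a few strings:
  'gg' → accept
  'gh' → reject
  'ghg' → accept
  'hg' → reject
State roles: s0=zero g's seen; s1=one g seen; s2=≥ two g's seen
All strings over {g,h} containing at least two g's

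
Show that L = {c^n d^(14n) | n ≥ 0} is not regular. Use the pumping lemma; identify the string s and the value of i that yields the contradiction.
Assume L is regular with pumping length p. Idea: pumping the c-block breaks the 1:14 ratio.
Choose s = c^p d^(14p) (length 15p ≥ p). By the pumping lemma, s = xyz with |xy| ≤ p, |y| > 0, so y = c^k with k ≥ 1. Then xy²z = c^(p+k) d^(14p). For this to be in L we would need 14p = 14(p+k), i.e. 14k = 0, contradicting k ≥ 1. So xy²z ∉ L.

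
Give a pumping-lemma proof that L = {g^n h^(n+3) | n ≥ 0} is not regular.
Assume L is regular with pumping length p. Idea: pumping the g-block breaks the fixed offset of 3.
Choose s = g^p h^(p+3) ∈ L. By the pumping lemma, s = xyz with |xy| ≤ p, |y| > 0, so y = g^k with k ≥ 1. Then xy²z = g^(p+k) h^(p+3). For this to be in L we would need p+3 = (p+k)+3, i.e. k = 0, contradicting k ≥ 1. So xy²z ∉ L.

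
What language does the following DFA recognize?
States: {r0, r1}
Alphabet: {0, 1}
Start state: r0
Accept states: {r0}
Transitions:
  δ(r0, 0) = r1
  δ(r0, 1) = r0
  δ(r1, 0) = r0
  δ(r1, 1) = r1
Testing a few strings:
  '0' → reject
  '001' → accept
  '11' → accept
  '000' → reject
State roles: r0=even number of 0's so far; r1=odd number of 0's so far
All binary strings with an even number of 0's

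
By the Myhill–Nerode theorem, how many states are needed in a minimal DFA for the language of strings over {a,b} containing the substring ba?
By Myhill–Nerode, count the distinguishable equivalence classes: 3 classes — one per longest suffix of the input that is a prefix of 'ba' (lengths 0 through 1), plus an absorbing 'already seen ba' class.
3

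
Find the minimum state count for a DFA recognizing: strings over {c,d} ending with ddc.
By Myhill–Nerode, count the distinguishable equivalence classes: 4 classes — one per longest suffix of the input that is a prefix of 'ddc' (lengths 0 through 3); only the length-3 class is accepting.
4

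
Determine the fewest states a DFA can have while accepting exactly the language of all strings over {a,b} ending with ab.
By Myhill–Nerode, count the distinguishable equivalence classes: 3 classes — one per longest suffix of the input that is a prefix of 'ab' (lengths 0 through 2); only the length-2 class is accepting.
3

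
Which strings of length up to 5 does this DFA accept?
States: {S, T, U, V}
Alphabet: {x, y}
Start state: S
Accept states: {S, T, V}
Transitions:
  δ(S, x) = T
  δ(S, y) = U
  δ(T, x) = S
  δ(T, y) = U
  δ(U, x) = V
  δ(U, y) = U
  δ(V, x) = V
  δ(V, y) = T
ε, x, xx, yx, xxx, xyx, yxx, yxy, yyx, xxxx, xxyx, xyxx, xyxy, xyyx, yxxx, yxxy, yxyx, yyxx, yyxy, yyyx, xxxxx, xxxyx, xxyxx, xxyxy, xxyyx, xyxxx, xyxxy, xyxyx, xyyxx, xyyxy, xyyyx, yxxxx, yxxxy, yxxyx, yxyxx, yxyyx, yyxxx, yyxxy, yyxyx, yyyxx, yyyxy, yyyyx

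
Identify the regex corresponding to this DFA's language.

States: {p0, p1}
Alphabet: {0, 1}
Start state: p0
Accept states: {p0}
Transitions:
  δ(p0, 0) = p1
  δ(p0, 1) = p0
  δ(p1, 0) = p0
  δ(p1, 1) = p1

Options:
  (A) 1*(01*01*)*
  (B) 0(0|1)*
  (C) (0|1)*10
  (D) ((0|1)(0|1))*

Check each option against the DFA on short strings; one disagreement eliminates an option:
  (A) 1*(01*01*)*: agrees with the DFA on every string of length ≤ 6
  (B) 0(0|1)*: on ε the DFA stays in p0 and accepts (p0 ∈ Accept), but the regex does not match it → eliminate
  (C) (0|1)*10: on ε the DFA stays in p0 and accepts (p0 ∈ Accept), but the regex does not match it → eliminate
  (D) ((0|1)(0|1))*: on '1' the DFA goes p0 → p0 and accepts (p0 ∈ Accept), but the regex does not match it → eliminate
Only (A) is consistent with the DFA.
(A) 1*(01*01*)*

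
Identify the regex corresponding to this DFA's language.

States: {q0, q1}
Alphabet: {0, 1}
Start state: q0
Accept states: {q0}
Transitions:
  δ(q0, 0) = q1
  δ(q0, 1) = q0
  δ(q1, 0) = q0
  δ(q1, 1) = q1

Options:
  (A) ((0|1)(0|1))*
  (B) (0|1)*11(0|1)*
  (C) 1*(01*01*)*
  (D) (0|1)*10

Check each option against the DFA on short strings; one disagreement eliminates an option:
  (A) ((0|1)(0|1))*: on '1' the DFA goes q0 → q0 and accepts (q0 ∈ Accept), but the regex does not match it → eliminate
  (B) (0|1)*11(0|1)*: on ε the DFA stays in q0 and accepts (q0 ∈ Accept), but the regex does not match it → eliminate
  (C) 1*(01*01*)*: agrees with the DFA on every string of length ≤ 6
  (D) (0|1)*10: on ε the DFA stays in q0 and accepts (q0 ∈ Accept), but the regex does not match it → eliminate
Only (C) is consistent with the DFA.
(C) 1*(01*01*)*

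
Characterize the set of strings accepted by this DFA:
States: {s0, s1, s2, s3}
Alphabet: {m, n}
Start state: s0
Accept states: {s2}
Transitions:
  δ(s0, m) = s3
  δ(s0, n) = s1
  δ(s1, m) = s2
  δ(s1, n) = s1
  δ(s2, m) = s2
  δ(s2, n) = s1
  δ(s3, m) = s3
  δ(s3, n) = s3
Testing a few strings:
  'mmn' → reject
  'nm' → accept
  'mmmn' → reject
  'nnmm' → accept
State roles: s0=no input read; s1=started with n, last symbol n; s2=started with n, last symbol m; s3=started with m (dead)
All strings over {m,n} that start with n and end with m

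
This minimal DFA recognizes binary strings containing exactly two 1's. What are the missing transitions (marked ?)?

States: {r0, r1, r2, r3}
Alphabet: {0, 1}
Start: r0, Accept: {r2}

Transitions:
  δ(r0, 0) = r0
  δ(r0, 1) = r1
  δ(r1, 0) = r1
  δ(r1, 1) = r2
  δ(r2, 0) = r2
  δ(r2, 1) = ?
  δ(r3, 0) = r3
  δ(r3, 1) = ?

From the language and accept set, identify what each state tracks — r0: zero 1's; r1: one 1; r2: two 1's; r3: ≥ three 1's (dead).
Each missing δ(q, a) is the state matching the new tracked value after reading a.
δ(r2, 1) = r3; δ(r3, 1) = r3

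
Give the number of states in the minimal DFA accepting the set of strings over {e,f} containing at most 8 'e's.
By Myhill–Nerode, count the distinguishable equivalence classes: 10 classes — having seen 0, 1, …, 8, or >8 copies of 'e'; counts 0 through 8 are accepting and >8 is dead.
10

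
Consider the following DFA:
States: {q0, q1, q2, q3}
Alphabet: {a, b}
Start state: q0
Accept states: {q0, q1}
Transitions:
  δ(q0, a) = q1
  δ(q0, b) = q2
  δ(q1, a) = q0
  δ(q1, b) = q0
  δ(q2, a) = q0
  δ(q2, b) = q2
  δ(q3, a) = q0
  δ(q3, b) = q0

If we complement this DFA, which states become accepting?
Complement accept states = All states \ Original accept states
= {q0, q1, q2, q3} \ {q0, q1}
{q2, q3}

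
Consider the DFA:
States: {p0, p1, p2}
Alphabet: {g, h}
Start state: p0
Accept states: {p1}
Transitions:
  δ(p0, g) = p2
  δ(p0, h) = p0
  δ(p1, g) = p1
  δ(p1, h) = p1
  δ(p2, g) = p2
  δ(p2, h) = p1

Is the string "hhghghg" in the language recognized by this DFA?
Processing string "hhghghg":
  p0 --h--> p0
  p0 --h--> p0
  p0 --g--> p2
  p2 --h--> p1
  p1 --g--> p1
  p1 --h--> p1
  p1 --g--> p1
Final state: p1
Accept states: {p1}
Yes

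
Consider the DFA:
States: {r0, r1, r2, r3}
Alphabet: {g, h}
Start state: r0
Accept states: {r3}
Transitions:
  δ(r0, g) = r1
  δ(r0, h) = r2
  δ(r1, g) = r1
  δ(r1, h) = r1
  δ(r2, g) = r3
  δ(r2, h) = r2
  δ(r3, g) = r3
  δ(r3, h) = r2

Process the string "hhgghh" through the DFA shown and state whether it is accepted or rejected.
Processing string "hhgghh":
  r0 --h--> r2
  r2 --h--> r2
  r2 --g--> r3
  r3 --g--> r3
  r3 --h--> r2
  r2 --h--> r2
Final state: r2
Accept states: {r3}
No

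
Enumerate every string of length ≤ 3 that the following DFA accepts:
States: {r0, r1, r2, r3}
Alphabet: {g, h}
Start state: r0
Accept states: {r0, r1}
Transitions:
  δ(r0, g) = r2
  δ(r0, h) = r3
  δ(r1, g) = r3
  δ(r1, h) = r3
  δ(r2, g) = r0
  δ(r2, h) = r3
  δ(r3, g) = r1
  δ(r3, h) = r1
ε, gg, hg, hh, ghg, ghh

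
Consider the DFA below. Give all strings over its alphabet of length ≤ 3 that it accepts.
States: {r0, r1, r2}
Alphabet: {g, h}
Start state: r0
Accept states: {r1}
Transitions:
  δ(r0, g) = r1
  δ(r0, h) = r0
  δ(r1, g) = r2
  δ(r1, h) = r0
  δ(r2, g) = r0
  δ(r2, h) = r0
g, hg, ghg, hhg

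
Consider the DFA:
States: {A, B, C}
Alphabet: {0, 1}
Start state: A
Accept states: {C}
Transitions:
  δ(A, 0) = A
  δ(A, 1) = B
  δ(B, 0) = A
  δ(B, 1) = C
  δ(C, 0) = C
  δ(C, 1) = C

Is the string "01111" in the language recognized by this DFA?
Processing string "01111":
  A --0--> A
  A --1--> B
  B --1--> C
  C --1--> C
  C --1--> C
Final state: C
Accept states: {C}
Yes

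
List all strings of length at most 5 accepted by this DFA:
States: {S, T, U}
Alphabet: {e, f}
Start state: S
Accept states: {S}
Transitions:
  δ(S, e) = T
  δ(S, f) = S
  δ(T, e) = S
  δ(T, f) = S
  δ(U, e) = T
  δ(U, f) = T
ε, f, ee, ef, ff, eef, eff, fee, fef, fff, eeee, eeef, eeff, efee, efef, efff, feef, feff, ffee, ffef, ffff, eeeef, eeeff, eefee, eefef, eefff, efeef, efeff, effee, effef, effff, feeee, feeef, feeff, fefee, fefef, fefff, ffeef, ffeff, fffee, fffef, fffff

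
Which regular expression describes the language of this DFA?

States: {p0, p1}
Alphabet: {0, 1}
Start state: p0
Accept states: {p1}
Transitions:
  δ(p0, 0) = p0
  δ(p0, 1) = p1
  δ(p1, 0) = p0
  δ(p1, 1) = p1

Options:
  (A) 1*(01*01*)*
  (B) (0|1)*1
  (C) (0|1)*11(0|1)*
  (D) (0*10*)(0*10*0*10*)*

Check each option against the DFA on short strings; one disagreement eliminates an option:
  (A) 1*(01*01*)*: on ε the DFA stays in p0 and rejects (p0 ∉ Accept), but the regex matches it → eliminate
  (B) (0|1)*1: agrees with the DFA on every string of length ≤ 6
  (C) (0|1)*11(0|1)*: on '1' the DFA goes p0 → p1 and accepts (p1 ∈ Accept), but the regex does not match it → eliminate
  (D) (0*10*)(0*10*0*10*)*: on '10' the DFA goes p0 → p1 → p0 and rejects (p0 ∉ Accept), but the regex matches it → eliminate
Only (B) is consistent with the DFA.
(B) (0|1)*1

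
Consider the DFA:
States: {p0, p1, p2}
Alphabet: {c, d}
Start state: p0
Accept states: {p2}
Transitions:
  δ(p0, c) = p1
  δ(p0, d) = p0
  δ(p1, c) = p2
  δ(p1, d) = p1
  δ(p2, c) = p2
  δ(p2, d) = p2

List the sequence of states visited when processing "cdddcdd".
read 'c': p0 → p1
  read 'd': p1 → p1
  read 'd': p1 → p1
  read 'd': p1 → p1
  read 'c': p1 → p2
  read 'd': p2 → p2
  read 'd': p2 → p2
p0 -> p1 -> p1 -> p1 -> p1 -> p2 -> p2 -> p2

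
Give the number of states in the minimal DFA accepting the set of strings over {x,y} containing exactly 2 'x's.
By Myhill–Nerode, count the distinguishable equivalence classes: 4 classes — having seen 0, 1, 2, or >2 copies of 'x'; the count-2 class is the only accepting one and >2 is dead.
4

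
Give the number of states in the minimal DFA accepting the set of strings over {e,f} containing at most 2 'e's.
By Myhill–Nerode, count the distinguishable equivalence classes: 4 classes — having seen 0, 1, 2, or >2 copies of 'e'; counts 0 through 2 are accepting and >2 is dead.
4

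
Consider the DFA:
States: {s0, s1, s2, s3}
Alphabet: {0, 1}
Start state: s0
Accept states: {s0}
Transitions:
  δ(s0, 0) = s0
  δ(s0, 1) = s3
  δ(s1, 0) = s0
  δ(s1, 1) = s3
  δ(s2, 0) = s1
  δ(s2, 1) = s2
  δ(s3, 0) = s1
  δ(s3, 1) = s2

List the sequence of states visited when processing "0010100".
read '0': s0 → s0
  read '0': s0 → s0
  read '1': s0 → s3
  read '0': s3 → s1
  read '1': s1 → s3
  read '0': s3 → s1
  read '0': s1 → s0
s0 -> s0 -> s0 -> s3 -> s1 -> s3 -> s1 -> s0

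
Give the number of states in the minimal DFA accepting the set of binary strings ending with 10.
By Myhill–Nerode, count the distinguishable equivalence classes: three classes — suffix matches ε, 1, or 10.
3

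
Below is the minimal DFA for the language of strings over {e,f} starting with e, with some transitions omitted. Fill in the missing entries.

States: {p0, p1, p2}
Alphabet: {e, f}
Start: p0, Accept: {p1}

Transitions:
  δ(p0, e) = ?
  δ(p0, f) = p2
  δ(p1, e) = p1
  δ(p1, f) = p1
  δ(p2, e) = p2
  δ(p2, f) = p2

From the language and accept set, identify what each state tracks — p0: no input read; p1: started with e; p2: started with f (dead).
Each missing δ(q, a) is the state matching the new tracked value after reading a.
δ(p0, e) = p1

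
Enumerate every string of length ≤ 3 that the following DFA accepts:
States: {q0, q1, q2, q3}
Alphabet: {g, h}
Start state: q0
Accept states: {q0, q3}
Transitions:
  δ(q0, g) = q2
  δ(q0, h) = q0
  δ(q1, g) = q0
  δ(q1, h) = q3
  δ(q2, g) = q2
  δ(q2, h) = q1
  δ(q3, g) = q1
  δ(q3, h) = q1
ε, h, hh, ghg, ghh, hhh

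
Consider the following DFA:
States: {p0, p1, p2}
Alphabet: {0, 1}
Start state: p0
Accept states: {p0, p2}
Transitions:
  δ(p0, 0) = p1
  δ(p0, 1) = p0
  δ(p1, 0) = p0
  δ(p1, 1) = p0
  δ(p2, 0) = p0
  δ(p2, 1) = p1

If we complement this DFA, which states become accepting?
Complement accept states = All states \ Original accept states
= {p0, p1, p2} \ {p0, p2}
{p1}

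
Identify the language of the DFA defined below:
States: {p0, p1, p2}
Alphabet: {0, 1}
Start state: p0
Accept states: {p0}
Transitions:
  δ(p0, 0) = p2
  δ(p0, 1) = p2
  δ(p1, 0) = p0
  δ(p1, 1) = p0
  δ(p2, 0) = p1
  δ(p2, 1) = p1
Testing a few strings:
  '1010' → reject
  '1' → reject
  '10' → reject
  '000' → accept
State roles: p0=length ≡ 0 (mod 3); p1=length ≡ 2 (mod 3); p2=length ≡ 1 (mod 3)
All binary strings whose length is a multiple of 3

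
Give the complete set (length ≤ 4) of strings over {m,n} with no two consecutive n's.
ε, m, n, mm, mn, nm, mmm, mmn, mnm, nmm, nmn, mmmm, mmmn, mmnm, mnmm, mnmn, nmmm, nmmn, nmnm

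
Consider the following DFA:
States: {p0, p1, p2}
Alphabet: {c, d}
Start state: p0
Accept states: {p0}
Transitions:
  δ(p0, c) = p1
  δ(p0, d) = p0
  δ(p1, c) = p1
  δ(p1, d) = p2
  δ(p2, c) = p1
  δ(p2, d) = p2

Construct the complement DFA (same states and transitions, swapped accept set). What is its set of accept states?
Complement accept states = All states \ Original accept states
= {p0, p1, p2} \ {p0}
{p1, p2}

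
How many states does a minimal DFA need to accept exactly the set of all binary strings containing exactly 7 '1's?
By Myhill–Nerode, count the distinguishable equivalence classes: 9 classes — having seen 0, 1, …, 7, or >7 copies of '1'; the count-7 class is the only accepting one and >7 is dead.
9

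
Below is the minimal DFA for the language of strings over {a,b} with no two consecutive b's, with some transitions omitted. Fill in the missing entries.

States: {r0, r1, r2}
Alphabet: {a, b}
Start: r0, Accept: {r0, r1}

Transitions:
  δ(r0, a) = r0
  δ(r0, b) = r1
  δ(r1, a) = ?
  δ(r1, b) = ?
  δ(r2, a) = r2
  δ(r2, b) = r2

From the language and accept set, identify what each state tracks — r0: last symbol not b (ok); r1: last symbol b (ok); r2: saw bb (dead).
Each missing δ(q, a) is the state matching the new tracked value after reading a.
δ(r1, a) = r0; δ(r1, b) = r2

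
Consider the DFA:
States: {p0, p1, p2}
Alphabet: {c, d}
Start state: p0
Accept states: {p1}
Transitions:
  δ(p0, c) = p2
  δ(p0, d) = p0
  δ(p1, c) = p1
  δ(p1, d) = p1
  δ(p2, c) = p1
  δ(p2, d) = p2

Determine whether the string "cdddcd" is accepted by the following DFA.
Processing string "cdddcd":
  p0 --c--> p2
  p2 --d--> p2
  p2 --d--> p2
  p2 --d--> p2
  p2 --c--> p1
  p1 --d--> p1
Final state: p1
Accept states: {p1}
Yes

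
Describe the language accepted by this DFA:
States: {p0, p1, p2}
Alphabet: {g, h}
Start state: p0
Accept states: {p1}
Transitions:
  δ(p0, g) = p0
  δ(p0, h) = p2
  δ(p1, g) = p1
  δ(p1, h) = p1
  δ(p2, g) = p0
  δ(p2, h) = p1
Testing a few strings:
  'h' → reject
  'hhhh' → accept
  'hh' → accept
  'hhg' → accept
State roles: p0=no progress toward hh; p1=substring hh seen; p2=one trailing h
All strings over {g,h} containing the substring hh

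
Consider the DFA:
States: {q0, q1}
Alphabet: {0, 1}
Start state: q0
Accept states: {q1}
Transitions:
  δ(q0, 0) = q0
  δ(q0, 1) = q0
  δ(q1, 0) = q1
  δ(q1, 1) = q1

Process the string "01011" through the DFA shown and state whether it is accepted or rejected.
Processing string "01011":
  q0 --0--> q0
  q0 --1--> q0
  q0 --0--> q0
  q0 --1--> q0
  q0 --1--> q0
Final state: q0
Accept states: {q1}
No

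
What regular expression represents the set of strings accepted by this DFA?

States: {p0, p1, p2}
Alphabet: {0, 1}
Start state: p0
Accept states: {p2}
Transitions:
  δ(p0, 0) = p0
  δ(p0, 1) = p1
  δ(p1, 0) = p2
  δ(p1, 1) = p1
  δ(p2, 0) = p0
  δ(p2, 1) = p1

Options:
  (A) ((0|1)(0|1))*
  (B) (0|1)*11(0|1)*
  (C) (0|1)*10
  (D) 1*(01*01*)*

Check each option against the DFA on short strings; one disagreement eliminates an option:
  (A) ((0|1)(0|1))*: on ε the DFA stays in p0 and rejects (p0 ∉ Accept), but the regex matches it → eliminate
  (B) (0|1)*11(0|1)*: on '10' the DFA goes p0 → p1 → p2 and accepts (p2 ∈ Accept), but the regex does not match it → eliminate
  (C) (0|1)*10: agrees with the DFA on every string of length ≤ 6
  (D) 1*(01*01*)*: on ε the DFA stays in p0 and rejects (p0 ∉ Accept), but the regex matches it → eliminate
Only (C) is consistent with the DFA.
(C) (0|1)*10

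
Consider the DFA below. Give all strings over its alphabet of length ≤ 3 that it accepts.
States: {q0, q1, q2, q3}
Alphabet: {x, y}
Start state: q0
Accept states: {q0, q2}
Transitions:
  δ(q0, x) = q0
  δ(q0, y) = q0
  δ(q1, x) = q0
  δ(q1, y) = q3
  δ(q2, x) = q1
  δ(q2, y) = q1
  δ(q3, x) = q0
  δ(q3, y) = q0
ε, x, y, xx, xy, yx, yy, xxx, xxy, xyx, xyy, yxx, yxy, yyx, yyy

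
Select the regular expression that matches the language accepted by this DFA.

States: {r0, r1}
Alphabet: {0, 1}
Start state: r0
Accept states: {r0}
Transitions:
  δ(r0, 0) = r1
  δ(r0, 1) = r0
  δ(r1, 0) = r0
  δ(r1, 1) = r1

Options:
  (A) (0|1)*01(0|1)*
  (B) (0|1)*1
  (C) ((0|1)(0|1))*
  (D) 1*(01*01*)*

Check each option against the DFA on short strings; one disagreement eliminates an option:
  (A) (0|1)*01(0|1)*: on ε the DFA stays in r0 and accepts (r0 ∈ Accept), but the regex does not match it → eliminate
  (B) (0|1)*1: on ε the DFA stays in r0 and accepts (r0 ∈ Accept), but the regex does not match it → eliminate
  (C) ((0|1)(0|1))*: on '1' the DFA goes r0 → r0 and accepts (r0 ∈ Accept), but the regex does not match it → eliminate
  (D) 1*(01*01*)*: agrees with the DFA on every string of length ≤ 6
Only (D) is consistent with the DFA.
(D) 1*(01*01*)*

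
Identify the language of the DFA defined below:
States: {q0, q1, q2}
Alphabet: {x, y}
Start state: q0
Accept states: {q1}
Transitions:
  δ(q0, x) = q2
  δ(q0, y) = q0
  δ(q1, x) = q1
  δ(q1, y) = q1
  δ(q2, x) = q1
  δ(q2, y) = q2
Testing a few strings:
  'yyy' → reject
  'xxxx' → accept
  'x' → reject
  'y' → reject
State roles: q0=zero x's seen; q1=≥ two x's seen; q2=one x seen
All strings over {x,y} containing at least two x's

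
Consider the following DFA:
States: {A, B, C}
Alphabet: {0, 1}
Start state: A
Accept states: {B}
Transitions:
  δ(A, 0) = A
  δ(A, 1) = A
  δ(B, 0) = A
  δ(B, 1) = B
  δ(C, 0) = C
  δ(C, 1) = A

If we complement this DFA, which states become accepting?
Complement accept states = All states \ Original accept states
= {A, B, C} \ {B}
{A, C}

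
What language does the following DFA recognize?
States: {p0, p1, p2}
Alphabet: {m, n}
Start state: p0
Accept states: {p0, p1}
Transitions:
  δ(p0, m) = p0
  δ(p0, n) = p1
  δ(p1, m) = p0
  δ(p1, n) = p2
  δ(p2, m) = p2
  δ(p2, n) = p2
Testing a few strings:
  'n' → accept
  'nm' → accept
  'mmn' → accept
  'nmm' → accept
State roles: p0=last symbol not n (ok); p1=last symbol n (ok); p2=saw nn (dead)
All strings over {m,n} with no two consecutive n's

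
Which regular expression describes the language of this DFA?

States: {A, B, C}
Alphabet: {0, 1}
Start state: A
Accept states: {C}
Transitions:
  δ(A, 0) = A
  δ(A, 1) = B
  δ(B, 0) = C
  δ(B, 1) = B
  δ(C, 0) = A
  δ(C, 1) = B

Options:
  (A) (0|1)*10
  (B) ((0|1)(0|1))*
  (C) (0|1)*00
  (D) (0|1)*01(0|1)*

Check each option against the DFA on short strings; one disagreement eliminates an option:
  (A) (0|1)*10: agrees with the DFA on every string of length ≤ 6
  (B) ((0|1)(0|1))*: on ε the DFA stays in A and rejects (A ∉ Accept), but the regex matches it → eliminate
  (C) (0|1)*00: on '00' the DFA goes A → A → A and rejects (A ∉ Accept), but the regex matches it → eliminate
  (D) (0|1)*01(0|1)*: on '01' the DFA goes A → A → B and rejects (B ∉ Accept), but the regex matches it → eliminate
Only (A) is consistent with the DFA.
(A) (0|1)*10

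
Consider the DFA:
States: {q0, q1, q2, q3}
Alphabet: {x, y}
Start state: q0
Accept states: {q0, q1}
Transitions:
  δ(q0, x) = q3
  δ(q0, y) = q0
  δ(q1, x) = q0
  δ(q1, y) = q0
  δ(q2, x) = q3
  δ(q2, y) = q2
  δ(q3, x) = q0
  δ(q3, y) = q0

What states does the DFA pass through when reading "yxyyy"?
read 'y': q0 → q0
  read 'x': q0 → q3
  read 'y': q3 → q0
  read 'y': q0 → q0
  read 'y': q0 → q0
q0 -> q0 -> q3 -> q0 -> q0 -> q0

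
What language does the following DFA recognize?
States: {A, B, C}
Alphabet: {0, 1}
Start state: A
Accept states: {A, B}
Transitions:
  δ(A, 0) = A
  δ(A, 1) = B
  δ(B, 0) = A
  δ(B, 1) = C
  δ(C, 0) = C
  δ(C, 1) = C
Testing a few strings:
  '0' → accept
  '1010' → accept
  '10' → accept
  '1' → accept
State roles: A=last symbol not 1 (ok); B=last symbol 1 (ok); C=saw 11 (dead)
All binary strings with no two consecutive 1's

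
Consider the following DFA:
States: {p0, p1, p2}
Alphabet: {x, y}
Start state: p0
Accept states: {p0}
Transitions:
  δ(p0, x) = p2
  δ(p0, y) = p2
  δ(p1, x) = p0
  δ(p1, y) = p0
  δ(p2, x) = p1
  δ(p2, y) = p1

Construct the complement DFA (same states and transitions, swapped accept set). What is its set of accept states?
Complement accept states = All states \ Original accept states
= {p0, p1, p2} \ {p0}
{p1, p2}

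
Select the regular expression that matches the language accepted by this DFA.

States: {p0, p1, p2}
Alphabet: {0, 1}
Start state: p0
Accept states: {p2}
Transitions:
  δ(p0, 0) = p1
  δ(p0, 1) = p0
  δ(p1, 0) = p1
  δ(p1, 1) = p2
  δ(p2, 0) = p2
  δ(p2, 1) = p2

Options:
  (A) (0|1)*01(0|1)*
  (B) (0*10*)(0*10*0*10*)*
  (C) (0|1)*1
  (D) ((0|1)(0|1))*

Check each option against the DFA on short strings; one disagreement eliminates an option:
  (A) (0|1)*01(0|1)*: agrees with the DFA on every string of length ≤ 6
  (B) (0*10*)(0*10*0*10*)*: on '1' the DFA goes p0 → p0 and rejects (p0 ∉ Accept), but the regex matches it → eliminate
  (C) (0|1)*1: on '1' the DFA goes p0 → p0 and rejects (p0 ∉ Accept), but the regex matches it → eliminate
  (D) ((0|1)(0|1))*: on ε the DFA stays in p0 and rejects (p0 ∉ Accept), but the regex matches it → eliminate
Only (A) is consistent with the DFA.
(A) (0|1)*01(0|1)*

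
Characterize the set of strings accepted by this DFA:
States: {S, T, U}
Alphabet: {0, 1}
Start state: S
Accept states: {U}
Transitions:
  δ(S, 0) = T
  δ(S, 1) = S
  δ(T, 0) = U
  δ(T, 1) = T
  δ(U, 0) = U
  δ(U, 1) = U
Testing a few strings:
  '1110' → reject
  '0' → reject
  '10' → reject
  '011' → reject
State roles: S=zero 0's seen; T=one 0 seen; U=≥ two 0's seen
All binary strings containing at least two 0's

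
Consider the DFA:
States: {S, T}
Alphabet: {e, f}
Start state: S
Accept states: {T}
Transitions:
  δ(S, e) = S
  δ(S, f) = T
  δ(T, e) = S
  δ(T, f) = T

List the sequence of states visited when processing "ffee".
read 'f': S → T
  read 'f': T → T
  read 'e': T → S
  read 'e': S → S
S -> T -> T -> S -> S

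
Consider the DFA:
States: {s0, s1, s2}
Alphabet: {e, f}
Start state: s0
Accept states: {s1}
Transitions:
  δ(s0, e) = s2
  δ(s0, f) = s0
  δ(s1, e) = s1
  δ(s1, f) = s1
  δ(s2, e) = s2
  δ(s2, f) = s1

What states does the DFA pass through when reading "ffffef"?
read 'f': s0 → s0
  read 'f': s0 → s0
  read 'f': s0 → s0
  read 'f': s0 → s0
  read 'e': s0 → s2
  read 'f': s2 → s1
s0 -> s0 -> s0 -> s0 -> s0 -> s2 -> s1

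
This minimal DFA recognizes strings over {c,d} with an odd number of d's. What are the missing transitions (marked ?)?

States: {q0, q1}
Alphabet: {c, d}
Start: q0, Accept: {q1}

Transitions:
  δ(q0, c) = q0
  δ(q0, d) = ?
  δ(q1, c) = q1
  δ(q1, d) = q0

From the language and accept set, identify what each state tracks — q0: even number of d's so far; q1: odd number of d's so far.
Each missing δ(q, a) is the state matching the new tracked value after reading a.
δ(q0, d) = q1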